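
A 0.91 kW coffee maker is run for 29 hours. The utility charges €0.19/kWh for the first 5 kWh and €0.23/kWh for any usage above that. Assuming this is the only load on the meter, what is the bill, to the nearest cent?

Energy = 0.91 kW × 29 h = 26.39 kWh
Tier 1 (0–5 kWh): 5 × €0.19 = €0.95
Above 5 kWh: 21.39 × €0.23 = €4.9197
Bill = €5.87

€5.87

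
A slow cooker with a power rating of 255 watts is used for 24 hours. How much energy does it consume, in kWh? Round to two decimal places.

6.12 kWh

Energy = 0.255 kW × 24 h = 6.12 kWh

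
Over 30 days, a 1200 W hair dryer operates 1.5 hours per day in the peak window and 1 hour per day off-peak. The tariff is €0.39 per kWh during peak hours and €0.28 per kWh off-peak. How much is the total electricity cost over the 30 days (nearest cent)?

€31.14

Peak energy = 1.2 kW × 1.5 h × 30 = 54 kWh
Off-peak energy = 1.2 kW × 1 h × 30 = 36 kWh
Cost = 54 × €0.39 + 36 × €0.28 = €21.06 + €10.08 = €31.14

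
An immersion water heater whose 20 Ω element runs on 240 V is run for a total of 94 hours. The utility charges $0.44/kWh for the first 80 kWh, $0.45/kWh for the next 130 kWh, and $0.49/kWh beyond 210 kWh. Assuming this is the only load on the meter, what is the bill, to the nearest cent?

$123.45

Power = V²/R = 240²/20 = 2880 W = 2.88 kW
Energy = 2.88 kW × 94 h = 270.72 kWh
Tier 1 (0–80 kWh): 80 × $0.44 = $35.2
Tier 2 (80–210 kWh): 130 × $0.45 = $58.5
Above 210 kWh: 60.72 × $0.49 = $29.7528
Bill = $123.45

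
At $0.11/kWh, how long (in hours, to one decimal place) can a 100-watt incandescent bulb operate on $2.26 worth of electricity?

Energy available = $2.26 ÷ $0.11/kWh = 20.5455 kWh
Hours = 20.5455 kWh ÷ 0.1 kW = 205.5 h

205.5 h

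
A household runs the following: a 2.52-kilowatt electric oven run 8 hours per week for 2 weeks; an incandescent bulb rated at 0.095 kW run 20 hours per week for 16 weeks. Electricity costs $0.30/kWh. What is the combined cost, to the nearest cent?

$21.22

electric oven: Runtime = 8 h/week × 2 weeks = 16 h
electric oven: 2.52 kW × 16 h = 40.32 kWh
incandescent bulb: Runtime = 20 h/week × 16 weeks = 320 h
incandescent bulb: 0.095 kW × 320 h = 30.4 kWh
Total energy = 70.72 kWh
Cost = 70.72 × $0.30 = $21.22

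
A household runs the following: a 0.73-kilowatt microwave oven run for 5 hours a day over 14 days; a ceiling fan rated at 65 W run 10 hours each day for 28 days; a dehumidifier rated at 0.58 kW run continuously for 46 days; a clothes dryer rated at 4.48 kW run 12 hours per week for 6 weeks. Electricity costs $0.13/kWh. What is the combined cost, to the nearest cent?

$134.18

microwave oven: Runtime = 5 h/day × 14 days = 70 h
microwave oven: 0.73 kW × 70 h = 51.1 kWh
ceiling fan: Runtime = 10 h/day × 28 days = 280 h
ceiling fan: 0.065 kW × 280 h = 18.2 kWh
dehumidifier: Runtime = 24 h × 46 = 1104 h
dehumidifier: 0.58 kW × 1104 h = 640.32 kWh
clothes dryer: Runtime = 12 h/week × 6 weeks = 72 h
clothes dryer: 4.48 kW × 72 h = 322.56 kWh
Total energy = 1032.18 kWh
Cost = 1032.18 × $0.13 = $134.18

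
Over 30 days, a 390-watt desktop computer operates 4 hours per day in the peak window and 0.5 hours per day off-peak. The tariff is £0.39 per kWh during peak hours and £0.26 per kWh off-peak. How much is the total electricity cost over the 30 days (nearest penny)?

Peak energy = 0.39 kW × 4 h × 30 = 46.8 kWh
Off-peak energy = 0.39 kW × 0.5 h × 30 = 5.85 kWh
Cost = 46.8 × £0.39 + 5.85 × £0.26 = £18.252 + £1.521 = £19.77

£19.77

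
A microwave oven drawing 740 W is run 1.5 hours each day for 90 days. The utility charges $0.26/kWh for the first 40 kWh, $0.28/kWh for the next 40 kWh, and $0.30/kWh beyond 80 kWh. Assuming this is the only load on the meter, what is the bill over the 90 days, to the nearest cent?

$27.57

Runtime = 1.5 h/day × 90 days = 135 h
Energy = 0.74 kW × 135 h = 99.9 kWh
Tier 1 (0–40 kWh): 40 × $0.26 = $10.4
Tier 2 (40–80 kWh): 40 × $0.28 = $11.2
Above 80 kWh: 19.9 × $0.30 = $5.97
Bill = $27.57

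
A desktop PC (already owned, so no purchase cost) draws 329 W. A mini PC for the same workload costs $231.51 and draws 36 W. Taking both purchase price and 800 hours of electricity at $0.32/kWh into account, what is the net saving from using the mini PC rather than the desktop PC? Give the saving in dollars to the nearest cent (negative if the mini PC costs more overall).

desktop PC: $0.00 + (329/1000) kW × 800 h × $0.32 = $0.00 + $84.224 = $84.224
mini PC: $231.51 + (36/1000) kW × 800 h × $0.32 = $231.51 + $9.216 = $240.726
Saving = $84.224 − $240.726 = −$156.502 → -$156.50

-$156.50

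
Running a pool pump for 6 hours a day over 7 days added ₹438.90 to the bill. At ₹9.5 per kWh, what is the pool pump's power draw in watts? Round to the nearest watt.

Energy = ₹438.90 ÷ ₹9.5/kWh = 46.2 kWh
Runtime = 6 h/day × 7 days = 42 h
Power = 46.2 kWh ÷ 42 h = 1.1 kW = 1100 W

1100 W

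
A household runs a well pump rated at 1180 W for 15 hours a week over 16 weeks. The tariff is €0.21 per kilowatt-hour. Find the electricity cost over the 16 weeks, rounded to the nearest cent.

Runtime = 15 h/week × 16 weeks = 240 h
Energy = 1.18 kW × 240 h = 283.2 kWh
Cost = 283.2 kWh × €0.21/kWh = €59.47

€59.47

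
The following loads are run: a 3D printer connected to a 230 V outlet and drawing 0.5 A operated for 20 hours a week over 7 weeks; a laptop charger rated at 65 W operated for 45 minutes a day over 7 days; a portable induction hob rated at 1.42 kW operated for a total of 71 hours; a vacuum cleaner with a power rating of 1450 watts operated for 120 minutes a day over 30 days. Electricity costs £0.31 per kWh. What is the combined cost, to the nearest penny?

3D printer: Power = 0.5 A × 230 V = 115 W = 0.115 kW
3D printer: Runtime = 20 h/week × 7 weeks = 140 h
3D printer: 0.115 kW × 140 h = 16.1 kWh
laptop charger: Runtime = 45 min × 7 = 315 min = 5.25 h
laptop charger: 0.065 kW × 5.25 h = 0.34125 kWh
portable induction hob: 1.42 kW × 71 h = 100.82 kWh
vacuum cleaner: Runtime = 120 min × 30 = 3600 min = 60 h
vacuum cleaner: 1.45 kW × 60 h = 87 kWh
Total energy = 204.26125 kWh
Cost = 204.26125 × £0.31 = £63.32

£63.32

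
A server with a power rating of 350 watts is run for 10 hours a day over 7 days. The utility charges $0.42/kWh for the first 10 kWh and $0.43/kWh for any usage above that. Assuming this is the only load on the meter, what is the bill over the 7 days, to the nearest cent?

Runtime = 10 h/day × 7 days = 70 h
Energy = 0.35 kW × 70 h = 24.5 kWh
Tier 1 (0–10 kWh): 10 × $0.42 = $4.2
Above 10 kWh: 14.5 × $0.43 = $6.235
Bill = $10.44

$10.44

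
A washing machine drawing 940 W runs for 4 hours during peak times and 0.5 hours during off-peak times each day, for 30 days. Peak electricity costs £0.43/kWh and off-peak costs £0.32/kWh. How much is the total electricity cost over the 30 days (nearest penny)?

Peak energy = 0.94 kW × 4 h × 30 = 112.8 kWh
Off-peak energy = 0.94 kW × 0.5 h × 30 = 14.1 kWh
Cost = 112.8 × £0.43 + 14.1 × £0.32 = £48.504 + £4.512 = £53.02

£53.02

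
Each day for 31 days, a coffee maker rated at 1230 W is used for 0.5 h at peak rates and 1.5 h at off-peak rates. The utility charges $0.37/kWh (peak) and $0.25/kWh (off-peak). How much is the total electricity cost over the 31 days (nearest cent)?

Peak energy = 1.23 kW × 0.5 h × 31 = 19.065 kWh
Off-peak energy = 1.23 kW × 1.5 h × 31 = 57.195 kWh
Cost = 19.065 × $0.37 + 57.195 × $0.25 = $7.05405 + $14.29875 = $21.35

$21.35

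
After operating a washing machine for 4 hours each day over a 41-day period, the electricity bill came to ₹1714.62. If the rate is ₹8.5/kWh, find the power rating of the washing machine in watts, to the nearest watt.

Energy = ₹1714.62 ÷ ₹8.5/kWh = 201.72 kWh
Runtime = 4 h/day × 41 days = 164 h
Power = 201.72 kWh ÷ 164 h = 1.23 kW = 1230 W

1230 W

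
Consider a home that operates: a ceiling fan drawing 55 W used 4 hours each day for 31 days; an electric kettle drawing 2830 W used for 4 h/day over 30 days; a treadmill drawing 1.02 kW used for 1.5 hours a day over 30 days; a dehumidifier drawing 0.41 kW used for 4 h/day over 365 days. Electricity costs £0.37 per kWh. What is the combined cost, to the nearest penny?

£366.64

ceiling fan: Runtime = 4 h/day × 31 days = 124 h
ceiling fan: 0.055 kW × 124 h = 6.82 kWh
electric kettle: Runtime = 4 h/day × 30 days = 120 h
electric kettle: 2.83 kW × 120 h = 339.6 kWh
treadmill: Runtime = 1.5 h/day × 30 days = 45 h
treadmill: 1.02 kW × 45 h = 45.9 kWh
dehumidifier: Runtime = 4 h/day × 365 days = 1460 h
dehumidifier: 0.41 kW × 1460 h = 598.6 kWh
Total energy = 990.92 kWh
Cost = 990.92 × £0.37 = £366.64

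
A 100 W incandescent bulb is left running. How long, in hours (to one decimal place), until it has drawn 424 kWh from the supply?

4240.0 h

Hours = 424 kWh ÷ 0.1 kW = 4240.0 h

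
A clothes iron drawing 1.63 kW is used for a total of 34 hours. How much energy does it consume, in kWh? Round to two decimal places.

Energy = 1.63 kW × 34 h = 55.42 kWh

55.42 kWh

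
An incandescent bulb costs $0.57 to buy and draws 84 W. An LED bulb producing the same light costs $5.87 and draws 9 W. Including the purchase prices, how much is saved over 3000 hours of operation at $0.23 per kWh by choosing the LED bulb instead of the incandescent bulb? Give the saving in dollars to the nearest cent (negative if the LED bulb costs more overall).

$46.45

incandescent bulb: $0.57 + (84/1000) kW × 3000 h × $0.23 = $0.57 + $57.96 = $58.53
LED bulb: $5.87 + (9/1000) kW × 3000 h × $0.23 = $5.87 + $6.21 = $12.08
Saving = $58.53 − $12.08 = $46.45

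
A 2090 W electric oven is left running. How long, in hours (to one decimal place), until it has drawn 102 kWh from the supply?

48.8 h

Hours = 102 kWh ÷ 2.09 kW = 48.8 h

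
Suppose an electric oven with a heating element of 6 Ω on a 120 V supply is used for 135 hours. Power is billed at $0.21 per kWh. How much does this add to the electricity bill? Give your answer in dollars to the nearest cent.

Power = V²/R = 120²/6 = 2400 W = 2.4 kW
Energy = 2.4 kW × 135 h = 324 kWh
Cost = 324 kWh × $0.21/kWh = $68.04

$68.04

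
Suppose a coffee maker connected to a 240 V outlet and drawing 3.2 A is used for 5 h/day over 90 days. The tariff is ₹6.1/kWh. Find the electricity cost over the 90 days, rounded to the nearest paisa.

₹2108.16

Power = 3.2 A × 240 V = 768 W = 0.768 kW
Runtime = 5 h/day × 90 days = 450 h
Energy = 0.768 kW × 450 h = 345.6 kWh
Cost = 345.6 kWh × ₹6.1/kWh = ₹2108.16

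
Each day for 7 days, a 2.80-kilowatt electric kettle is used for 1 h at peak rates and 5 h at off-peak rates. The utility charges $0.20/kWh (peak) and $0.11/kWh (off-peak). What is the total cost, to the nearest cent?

$14.70

Peak energy = 2.8 kW × 1 h × 7 = 19.6 kWh
Off-peak energy = 2.8 kW × 5 h × 7 = 98 kWh
Cost = 19.6 × $0.20 + 98 × $0.11 = $3.92 + $10.78 = $14.70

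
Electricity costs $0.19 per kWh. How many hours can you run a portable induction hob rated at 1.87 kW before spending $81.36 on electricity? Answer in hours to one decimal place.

Energy available = $81.36 ÷ $0.19/kWh = 428.2105 kWh
Hours = 428.2105 kWh ÷ 1.87 kW = 229.0 h

229.0 h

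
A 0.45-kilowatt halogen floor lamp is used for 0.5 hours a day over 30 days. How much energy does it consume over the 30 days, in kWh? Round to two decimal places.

6.75 kWh

Runtime = 0.5 h/day × 30 days = 15 h
Energy = 0.45 kW × 15 h = 6.75 kWh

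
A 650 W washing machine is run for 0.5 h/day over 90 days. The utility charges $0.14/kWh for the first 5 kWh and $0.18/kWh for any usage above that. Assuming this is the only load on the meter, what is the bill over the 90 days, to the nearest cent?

$5.07

Runtime = 0.5 h/day × 90 days = 45 h
Energy = 0.65 kW × 45 h = 29.25 kWh
Tier 1 (0–5 kWh): 5 × $0.14 = $0.7
Above 5 kWh: 24.25 × $0.18 = $4.365
Bill = $5.07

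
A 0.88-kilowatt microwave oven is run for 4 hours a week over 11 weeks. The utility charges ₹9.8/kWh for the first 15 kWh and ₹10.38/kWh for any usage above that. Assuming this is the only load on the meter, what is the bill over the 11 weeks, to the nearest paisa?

₹393.21

Runtime = 4 h/week × 11 weeks = 44 h
Energy = 0.88 kW × 44 h = 38.72 kWh
Tier 1 (0–15 kWh): 15 × ₹9.8 = ₹147
Above 15 kWh: 23.72 × ₹10.38 = ₹246.2136
Bill = ₹393.21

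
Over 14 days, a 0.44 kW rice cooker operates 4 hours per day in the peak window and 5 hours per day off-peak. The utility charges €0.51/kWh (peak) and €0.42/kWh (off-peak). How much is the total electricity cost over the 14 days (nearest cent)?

Peak energy = 0.44 kW × 4 h × 14 = 24.64 kWh
Off-peak energy = 0.44 kW × 5 h × 14 = 30.8 kWh
Cost = 24.64 × €0.51 + 30.8 × €0.42 = €12.5664 + €12.936 = €25.50

€25.50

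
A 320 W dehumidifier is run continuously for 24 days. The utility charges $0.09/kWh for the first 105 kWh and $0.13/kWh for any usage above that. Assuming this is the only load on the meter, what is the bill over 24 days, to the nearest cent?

Runtime = 24 h × 24 = 576 h
Energy = 0.32 kW × 576 h = 184.32 kWh
Tier 1 (0–105 kWh): 105 × $0.09 = $9.45
Above 105 kWh: 79.32 × $0.13 = $10.3116
Bill = $19.76

$19.76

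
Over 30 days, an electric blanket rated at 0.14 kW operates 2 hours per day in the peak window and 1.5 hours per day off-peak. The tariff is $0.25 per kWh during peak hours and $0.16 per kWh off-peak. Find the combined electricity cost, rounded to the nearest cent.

$3.11

Peak energy = 0.14 kW × 2 h × 30 = 8.4 kWh
Off-peak energy = 0.14 kW × 1.5 h × 30 = 6.3 kWh
Cost = 8.4 × $0.25 + 6.3 × $0.16 = $2.1 + $1.008 = $3.11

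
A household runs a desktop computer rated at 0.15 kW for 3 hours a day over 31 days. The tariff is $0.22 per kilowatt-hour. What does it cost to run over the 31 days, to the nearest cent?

Runtime = 3 h/day × 31 days = 93 h
Energy = 0.15 kW × 93 h = 13.95 kWh
Cost = 13.95 kWh × $0.22/kWh = $3.07

$3.07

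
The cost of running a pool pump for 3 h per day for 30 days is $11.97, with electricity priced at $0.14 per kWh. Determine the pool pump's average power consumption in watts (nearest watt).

Energy = $11.97 ÷ $0.14/kWh = 85.5 kWh
Runtime = 3 h/day × 30 days = 90 h
Power = 85.5 kWh ÷ 90 h = 0.95 kW = 950 W

950 W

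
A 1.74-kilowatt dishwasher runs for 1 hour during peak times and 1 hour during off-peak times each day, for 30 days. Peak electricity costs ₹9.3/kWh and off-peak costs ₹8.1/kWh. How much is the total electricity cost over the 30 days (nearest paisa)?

Peak energy = 1.74 kW × 1 h × 30 = 52.2 kWh
Off-peak energy = 1.74 kW × 1 h × 30 = 52.2 kWh
Cost = 52.2 × ₹9.3 + 52.2 × ₹8.1 = ₹485.46 + ₹422.82 = ₹908.28

₹908.28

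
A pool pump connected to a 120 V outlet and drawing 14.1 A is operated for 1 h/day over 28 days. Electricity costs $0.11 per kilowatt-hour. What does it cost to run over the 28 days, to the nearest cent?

Power = 14.1 A × 120 V = 1692 W = 1.692 kW
Runtime = 1 h/day × 28 days = 28 h
Energy = 1.692 kW × 28 h = 47.376 kWh
Cost = 47.376 kWh × $0.11/kWh = $5.21

$5.21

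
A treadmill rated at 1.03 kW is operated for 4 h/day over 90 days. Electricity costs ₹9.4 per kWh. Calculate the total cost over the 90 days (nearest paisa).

Runtime = 4 h/day × 90 days = 360 h
Energy = 1.03 kW × 360 h = 370.8 kWh
Cost = 370.8 kWh × ₹9.4/kWh = ₹3485.52

₹3485.52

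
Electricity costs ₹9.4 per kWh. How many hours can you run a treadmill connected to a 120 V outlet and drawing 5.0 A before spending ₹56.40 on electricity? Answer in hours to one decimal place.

10.0 h

Power = 5.0 A × 120 V = 600 W = 0.6 kW
Energy available = ₹56.40 ÷ ₹9.4/kWh = 6 kWh
Hours = 6 kWh ÷ 0.6 kW = 10.0 h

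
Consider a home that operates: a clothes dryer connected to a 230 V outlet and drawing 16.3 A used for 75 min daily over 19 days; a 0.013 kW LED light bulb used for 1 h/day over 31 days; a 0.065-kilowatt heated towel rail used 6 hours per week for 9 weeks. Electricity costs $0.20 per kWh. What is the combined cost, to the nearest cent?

$18.59

clothes dryer: Power = 16.3 A × 230 V = 3749 W = 3.749 kW
clothes dryer: Runtime = 75 min × 19 = 1425 min = 23.75 h
clothes dryer: 3.749 kW × 23.75 h = 89.03875 kWh
LED light bulb: Runtime = 1 h/day × 31 days = 31 h
LED light bulb: 0.013 kW × 31 h = 0.403 kWh
heated towel rail: Runtime = 6 h/week × 9 weeks = 54 h
heated towel rail: 0.065 kW × 54 h = 3.51 kWh
Total energy = 92.95175 kWh
Cost = 92.95175 × $0.20 = $18.59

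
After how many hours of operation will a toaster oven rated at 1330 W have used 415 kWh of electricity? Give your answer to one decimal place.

312.0 h

Hours = 415 kWh ÷ 1.33 kW = 312.0 h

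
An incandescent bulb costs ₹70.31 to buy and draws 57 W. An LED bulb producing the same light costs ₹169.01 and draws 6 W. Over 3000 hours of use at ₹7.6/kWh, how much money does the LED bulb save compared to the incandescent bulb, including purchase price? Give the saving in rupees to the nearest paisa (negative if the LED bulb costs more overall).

incandescent bulb: ₹70.31 + (57/1000) kW × 3000 h × ₹7.6 = ₹70.31 + ₹1299.6 = ₹1369.91
LED bulb: ₹169.01 + (6/1000) kW × 3000 h × ₹7.6 = ₹169.01 + ₹136.8 = ₹305.81
Saving = ₹1369.91 − ₹305.81 = ₹1064.1

₹1064.10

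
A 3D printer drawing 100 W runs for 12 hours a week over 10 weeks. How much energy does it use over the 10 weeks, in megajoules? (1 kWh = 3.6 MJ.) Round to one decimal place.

Runtime = 12 h/week × 10 weeks = 120 h
Energy = 0.1 kW × 120 h = 12 kWh
= 12 × 3.6 MJ = 43.2 MJ

43.2 MJ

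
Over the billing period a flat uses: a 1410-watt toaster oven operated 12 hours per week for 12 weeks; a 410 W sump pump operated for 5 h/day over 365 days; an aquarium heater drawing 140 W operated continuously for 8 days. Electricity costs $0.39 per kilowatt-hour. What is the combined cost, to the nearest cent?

$381.49

toaster oven: Runtime = 12 h/week × 12 weeks = 144 h
toaster oven: 1.41 kW × 144 h = 203.04 kWh
sump pump: Runtime = 5 h/day × 365 days = 1825 h
sump pump: 0.41 kW × 1825 h = 748.25 kWh
aquarium heater: Runtime = 24 h × 8 = 192 h
aquarium heater: 0.14 kW × 192 h = 26.88 kWh
Total energy = 978.17 kWh
Cost = 978.17 × $0.39 = $381.49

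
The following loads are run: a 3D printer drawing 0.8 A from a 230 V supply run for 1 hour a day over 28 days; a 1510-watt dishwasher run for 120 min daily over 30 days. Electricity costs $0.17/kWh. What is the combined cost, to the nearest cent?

$16.28

3D printer: Power = 0.8 A × 230 V = 184 W = 0.184 kW
3D printer: Runtime = 1 h/day × 28 days = 28 h
3D printer: 0.184 kW × 28 h = 5.152 kWh
dishwasher: Runtime = 120 min × 30 = 3600 min = 60 h
dishwasher: 1.51 kW × 60 h = 90.6 kWh
Total energy = 95.752 kWh
Cost = 95.752 × $0.17 = $16.28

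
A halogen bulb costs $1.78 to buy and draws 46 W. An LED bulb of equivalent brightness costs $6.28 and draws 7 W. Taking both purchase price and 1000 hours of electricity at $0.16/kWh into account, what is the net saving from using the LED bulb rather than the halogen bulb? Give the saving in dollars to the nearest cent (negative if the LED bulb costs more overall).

halogen bulb: $1.78 + (46/1000) kW × 1000 h × $0.16 = $1.78 + $7.36 = $9.14
LED bulb: $6.28 + (7/1000) kW × 1000 h × $0.16 = $6.28 + $1.12 = $7.4
Saving = $9.14 − $7.4 = $1.74

$1.74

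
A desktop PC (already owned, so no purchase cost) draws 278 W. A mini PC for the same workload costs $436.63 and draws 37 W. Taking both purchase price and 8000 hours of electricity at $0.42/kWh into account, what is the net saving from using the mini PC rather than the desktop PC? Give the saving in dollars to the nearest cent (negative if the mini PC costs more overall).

desktop PC: $0.00 + (278/1000) kW × 8000 h × $0.42 = $0.00 + $934.08 = $934.08
mini PC: $436.63 + (37/1000) kW × 8000 h × $0.42 = $436.63 + $124.32 = $560.95
Saving = $934.08 − $560.95 = $373.13

$373.13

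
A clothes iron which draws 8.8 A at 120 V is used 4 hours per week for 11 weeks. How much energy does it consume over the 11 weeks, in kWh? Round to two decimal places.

Power = 8.8 A × 120 V = 1056 W = 1.056 kW
Runtime = 4 h/week × 11 weeks = 44 h
Energy = 1.056 kW × 44 h = 46.464 kWh ≈ 46.46 kWh

46.46 kWh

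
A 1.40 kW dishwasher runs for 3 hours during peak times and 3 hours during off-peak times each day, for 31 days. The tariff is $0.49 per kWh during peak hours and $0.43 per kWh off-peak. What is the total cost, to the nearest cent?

$119.78

Peak energy = 1.4 kW × 3 h × 31 = 130.2 kWh
Off-peak energy = 1.4 kW × 3 h × 31 = 130.2 kWh
Cost = 130.2 × $0.49 + 130.2 × $0.43 = $63.798 + $55.986 = $119.78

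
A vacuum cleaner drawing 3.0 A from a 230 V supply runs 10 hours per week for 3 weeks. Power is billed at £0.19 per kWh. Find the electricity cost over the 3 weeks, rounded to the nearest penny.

Power = 3.0 A × 230 V = 690 W = 0.69 kW
Runtime = 10 h/week × 3 weeks = 30 h
Energy = 0.69 kW × 30 h = 20.7 kWh
Cost = 20.7 kWh × £0.19/kWh = £3.93

£3.93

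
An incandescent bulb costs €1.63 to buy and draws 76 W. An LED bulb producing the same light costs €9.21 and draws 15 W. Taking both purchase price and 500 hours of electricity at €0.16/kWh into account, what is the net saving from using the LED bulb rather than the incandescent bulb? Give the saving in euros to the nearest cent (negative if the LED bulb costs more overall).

-€2.70

incandescent bulb: €1.63 + (76/1000) kW × 500 h × €0.16 = €1.63 + €6.08 = €7.71
LED bulb: €9.21 + (15/1000) kW × 500 h × €0.16 = €9.21 + €1.2 = €10.41
Saving = €7.71 − €10.41 = −€2.7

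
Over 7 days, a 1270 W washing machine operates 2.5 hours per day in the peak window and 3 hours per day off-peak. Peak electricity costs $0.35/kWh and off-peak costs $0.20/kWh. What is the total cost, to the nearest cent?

Peak energy = 1.27 kW × 2.5 h × 7 = 22.225 kWh
Off-peak energy = 1.27 kW × 3 h × 7 = 26.67 kWh
Cost = 22.225 × $0.35 + 26.67 × $0.20 = $7.77875 + $5.334 = $13.11

$13.11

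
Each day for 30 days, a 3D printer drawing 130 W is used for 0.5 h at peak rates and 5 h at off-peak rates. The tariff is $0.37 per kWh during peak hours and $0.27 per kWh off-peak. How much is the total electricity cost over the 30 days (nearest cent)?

Peak energy = 0.13 kW × 0.5 h × 30 = 1.95 kWh
Off-peak energy = 0.13 kW × 5 h × 30 = 19.5 kWh
Cost = 1.95 × $0.37 + 19.5 × $0.27 = $0.7215 + $5.265 = $5.99

$5.99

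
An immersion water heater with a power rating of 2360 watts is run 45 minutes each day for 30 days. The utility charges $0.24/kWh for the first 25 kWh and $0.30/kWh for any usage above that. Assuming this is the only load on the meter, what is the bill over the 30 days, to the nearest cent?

$14.43

Runtime = 45 min × 30 = 1350 min = 22.5 h
Energy = 2.36 kW × 22.5 h = 53.1 kWh
Tier 1 (0–25 kWh): 25 × $0.24 = $6
Above 25 kWh: 28.1 × $0.30 = $8.43
Bill = $14.43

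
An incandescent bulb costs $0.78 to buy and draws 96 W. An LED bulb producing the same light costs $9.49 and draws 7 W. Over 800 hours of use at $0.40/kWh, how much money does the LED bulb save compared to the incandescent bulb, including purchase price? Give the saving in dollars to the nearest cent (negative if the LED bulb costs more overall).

incandescent bulb: $0.78 + (96/1000) kW × 800 h × $0.40 = $0.78 + $30.72 = $31.5
LED bulb: $9.49 + (7/1000) kW × 800 h × $0.40 = $9.49 + $2.24 = $11.73
Saving = $31.5 − $11.73 = $19.77

$19.77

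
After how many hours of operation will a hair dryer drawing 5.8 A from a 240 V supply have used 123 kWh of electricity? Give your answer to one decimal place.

Power = 5.8 A × 240 V = 1392 W = 1.392 kW
Hours = 123 kWh ÷ 1.392 kW = 88.4 h

88.4 h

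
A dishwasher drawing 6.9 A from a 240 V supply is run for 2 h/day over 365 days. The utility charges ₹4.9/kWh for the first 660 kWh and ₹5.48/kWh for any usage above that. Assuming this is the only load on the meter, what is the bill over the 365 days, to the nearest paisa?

Power = 6.9 A × 240 V = 1656 W = 1.656 kW
Runtime = 2 h/day × 365 days = 730 h
Energy = 1.656 kW × 730 h = 1208.88 kWh
Tier 1 (0–660 kWh): 660 × ₹4.9 = ₹3234
Above 660 kWh: 548.88 × ₹5.48 = ₹3007.8624
Bill = ₹6241.86

₹6241.86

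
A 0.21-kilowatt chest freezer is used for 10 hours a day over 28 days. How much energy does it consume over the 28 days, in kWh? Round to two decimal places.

58.80 kWh

Runtime = 10 h/day × 28 days = 280 h
Energy = 0.21 kW × 280 h = 58.8 kWh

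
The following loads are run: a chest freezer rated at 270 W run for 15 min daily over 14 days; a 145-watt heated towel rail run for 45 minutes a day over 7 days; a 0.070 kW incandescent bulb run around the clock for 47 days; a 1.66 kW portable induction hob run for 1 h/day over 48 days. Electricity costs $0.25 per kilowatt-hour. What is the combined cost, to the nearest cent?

chest freezer: Runtime = 15 min × 14 = 210 min = 3.5 h
chest freezer: 0.27 kW × 3.5 h = 0.945 kWh
heated towel rail: Runtime = 45 min × 7 = 315 min = 5.25 h
heated towel rail: 0.145 kW × 5.25 h = 0.76125 kWh
incandescent bulb: Runtime = 24 h × 47 = 1128 h
incandescent bulb: 0.07 kW × 1128 h = 78.96 kWh
portable induction hob: Runtime = 1 h/day × 48 days = 48 h
portable induction hob: 1.66 kW × 48 h = 79.68 kWh
Total energy = 160.34625 kWh
Cost = 160.34625 × $0.25 = $40.09

$40.09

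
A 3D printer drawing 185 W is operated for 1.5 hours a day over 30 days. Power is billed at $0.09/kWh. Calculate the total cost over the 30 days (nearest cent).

$0.75

Runtime = 1.5 h/day × 30 days = 45 h
Energy = 0.185 kW × 45 h = 8.325 kWh
Cost = 8.325 kWh × $0.09/kWh = $0.75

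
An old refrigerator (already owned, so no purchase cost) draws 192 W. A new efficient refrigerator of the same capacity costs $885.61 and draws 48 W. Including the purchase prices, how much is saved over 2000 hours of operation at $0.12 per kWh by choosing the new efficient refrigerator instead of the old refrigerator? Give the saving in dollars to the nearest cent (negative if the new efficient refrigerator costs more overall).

old refrigerator: $0.00 + (192/1000) kW × 2000 h × $0.12 = $0.00 + $46.08 = $46.08
new efficient refrigerator: $885.61 + (48/1000) kW × 2000 h × $0.12 = $885.61 + $11.52 = $897.13
Saving = $46.08 − $897.13 = −$851.05

-$851.05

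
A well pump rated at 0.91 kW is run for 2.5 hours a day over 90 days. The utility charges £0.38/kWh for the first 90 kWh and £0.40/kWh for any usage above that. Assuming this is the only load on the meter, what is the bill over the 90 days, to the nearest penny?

Runtime = 2.5 h/day × 90 days = 225 h
Energy = 0.91 kW × 225 h = 204.75 kWh
Tier 1 (0–90 kWh): 90 × £0.38 = £34.2
Above 90 kWh: 114.75 × £0.40 = £45.9
Bill = £80.10

£80.10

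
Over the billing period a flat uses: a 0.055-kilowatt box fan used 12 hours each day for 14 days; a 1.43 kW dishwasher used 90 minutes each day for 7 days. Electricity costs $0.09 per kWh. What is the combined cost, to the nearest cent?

$2.18

box fan: Runtime = 12 h/day × 14 days = 168 h
box fan: 0.055 kW × 168 h = 9.24 kWh
dishwasher: Runtime = 90 min × 7 = 630 min = 10.5 h
dishwasher: 1.43 kW × 10.5 h = 15.015 kWh
Total energy = 24.255 kWh
Cost = 24.255 × $0.09 = $2.18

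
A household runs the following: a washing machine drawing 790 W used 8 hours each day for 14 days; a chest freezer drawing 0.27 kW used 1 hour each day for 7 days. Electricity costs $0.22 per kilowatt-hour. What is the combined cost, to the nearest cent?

$19.88

washing machine: Runtime = 8 h/day × 14 days = 112 h
washing machine: 0.79 kW × 112 h = 88.48 kWh
chest freezer: Runtime = 1 h/day × 7 days = 7 h
chest freezer: 0.27 kW × 7 h = 1.89 kWh
Total energy = 90.37 kWh
Cost = 90.37 × $0.22 = $19.88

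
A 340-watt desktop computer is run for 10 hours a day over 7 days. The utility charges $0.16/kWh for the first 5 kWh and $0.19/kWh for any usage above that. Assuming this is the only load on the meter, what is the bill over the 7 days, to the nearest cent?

$4.37

Runtime = 10 h/day × 7 days = 70 h
Energy = 0.34 kW × 70 h = 23.8 kWh
Tier 1 (0–5 kWh): 5 × $0.16 = $0.8
Above 5 kWh: 18.8 × $0.19 = $3.572
Bill = $4.37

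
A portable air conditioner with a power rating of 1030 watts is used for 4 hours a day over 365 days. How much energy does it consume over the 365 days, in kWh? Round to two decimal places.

Runtime = 4 h/day × 365 days = 1460 h
Energy = 1.03 kW × 1460 h = 1503.8 kWh

1503.80 kWh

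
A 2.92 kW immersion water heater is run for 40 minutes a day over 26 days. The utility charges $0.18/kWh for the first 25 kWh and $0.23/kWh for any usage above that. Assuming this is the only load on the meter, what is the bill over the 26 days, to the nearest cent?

Runtime = 40 min × 26 = 1040 min = 17.333333… h
Energy = 2.92 kW × 17.333333… h = 50.613333… kWh
Tier 1 (0–25 kWh): 25 × $0.18 = $4.5
Above 25 kWh: 25.613333… × $0.23 = $5.891066…
Bill = $10.39

$10.39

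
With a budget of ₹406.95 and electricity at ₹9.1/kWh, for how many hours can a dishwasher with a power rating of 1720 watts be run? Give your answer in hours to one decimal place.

Energy available = ₹406.95 ÷ ₹9.1/kWh = 44.7198 kWh
Hours = 44.7198 kWh ÷ 1.72 kW = 26.0 h

26.0 h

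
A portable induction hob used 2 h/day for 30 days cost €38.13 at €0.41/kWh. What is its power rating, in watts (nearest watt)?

Energy = €38.13 ÷ €0.41/kWh = 93 kWh
Runtime = 2 h/day × 30 days = 60 h
Power = 93 kWh ÷ 60 h = 1.55 kW = 1550 W

1550 W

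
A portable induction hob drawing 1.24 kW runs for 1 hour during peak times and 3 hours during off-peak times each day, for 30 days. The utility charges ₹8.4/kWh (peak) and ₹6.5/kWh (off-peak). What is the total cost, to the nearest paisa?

₹1037.88

Peak energy = 1.24 kW × 1 h × 30 = 37.2 kWh
Off-peak energy = 1.24 kW × 3 h × 30 = 111.6 kWh
Cost = 37.2 × ₹8.4 + 111.6 × ₹6.5 = ₹312.48 + ₹725.4 = ₹1037.88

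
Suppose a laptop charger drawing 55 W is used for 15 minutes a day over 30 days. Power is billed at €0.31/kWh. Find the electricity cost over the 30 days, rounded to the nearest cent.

€0.13

Runtime = 15 min × 30 = 450 min = 7.5 h
Energy = 0.055 kW × 7.5 h = 0.4125 kWh
Cost = 0.4125 kWh × €0.31/kWh = €0.13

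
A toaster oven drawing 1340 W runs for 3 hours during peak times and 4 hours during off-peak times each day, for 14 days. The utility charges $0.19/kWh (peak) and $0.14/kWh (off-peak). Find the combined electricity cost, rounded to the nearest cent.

$21.20

Peak energy = 1.34 kW × 3 h × 14 = 56.28 kWh
Off-peak energy = 1.34 kW × 4 h × 14 = 75.04 kWh
Cost = 56.28 × $0.19 + 75.04 × $0.14 = $10.6932 + $10.5056 = $21.20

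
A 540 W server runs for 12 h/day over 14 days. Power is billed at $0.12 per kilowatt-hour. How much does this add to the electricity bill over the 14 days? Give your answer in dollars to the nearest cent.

$10.89

Runtime = 12 h/day × 14 days = 168 h
Energy = 0.54 kW × 168 h = 90.72 kWh
Cost = 90.72 kWh × $0.12/kWh = $10.89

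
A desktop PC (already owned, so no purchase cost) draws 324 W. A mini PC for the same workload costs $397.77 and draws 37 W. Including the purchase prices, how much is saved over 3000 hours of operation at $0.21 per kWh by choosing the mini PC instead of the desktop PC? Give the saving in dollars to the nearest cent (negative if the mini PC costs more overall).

-$216.96

desktop PC: $0.00 + (324/1000) kW × 3000 h × $0.21 = $0.00 + $204.12 = $204.12
mini PC: $397.77 + (37/1000) kW × 3000 h × $0.21 = $397.77 + $23.31 = $421.08
Saving = $204.12 − $421.08 = −$216.96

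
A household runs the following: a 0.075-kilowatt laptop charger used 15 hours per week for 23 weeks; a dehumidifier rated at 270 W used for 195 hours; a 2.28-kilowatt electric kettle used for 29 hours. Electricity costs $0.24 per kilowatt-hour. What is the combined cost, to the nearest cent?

laptop charger: Runtime = 15 h/week × 23 weeks = 345 h
laptop charger: 0.075 kW × 345 h = 25.875 kWh
dehumidifier: 0.27 kW × 195 h = 52.65 kWh
electric kettle: 2.28 kW × 29 h = 66.12 kWh
Total energy = 144.645 kWh
Cost = 144.645 × $0.24 = $34.71

$34.71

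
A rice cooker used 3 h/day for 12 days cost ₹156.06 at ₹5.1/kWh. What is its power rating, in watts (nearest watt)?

850 W

Energy = ₹156.06 ÷ ₹5.1/kWh = 30.6 kWh
Runtime = 3 h/day × 12 days = 36 h
Power = 30.6 kWh ÷ 36 h = 0.85 kW = 850 W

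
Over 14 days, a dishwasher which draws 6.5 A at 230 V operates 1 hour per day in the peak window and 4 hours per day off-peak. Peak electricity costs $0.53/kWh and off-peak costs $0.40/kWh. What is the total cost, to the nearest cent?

$44.58

Power = 6.5 A × 230 V = 1495 W = 1.495 kW
Peak energy = 1.495 kW × 1 h × 14 = 20.93 kWh
Off-peak energy = 1.495 kW × 4 h × 14 = 83.72 kWh
Cost = 20.93 × $0.53 + 83.72 × $0.40 = $11.0929 + $33.488 = $44.58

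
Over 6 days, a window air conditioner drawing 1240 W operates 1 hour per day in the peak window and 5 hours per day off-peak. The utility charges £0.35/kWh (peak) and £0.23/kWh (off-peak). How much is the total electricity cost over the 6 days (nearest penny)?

Peak energy = 1.24 kW × 1 h × 6 = 7.44 kWh
Off-peak energy = 1.24 kW × 5 h × 6 = 37.2 kWh
Cost = 7.44 × £0.35 + 37.2 × £0.23 = £2.604 + £8.556 = £11.16

£11.16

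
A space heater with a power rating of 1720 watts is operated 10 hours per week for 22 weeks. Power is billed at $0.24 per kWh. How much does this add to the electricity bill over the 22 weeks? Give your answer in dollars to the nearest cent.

$90.82

Runtime = 10 h/week × 22 weeks = 220 h
Energy = 1.72 kW × 220 h = 378.4 kWh
Cost = 378.4 kWh × $0.24/kWh = $90.82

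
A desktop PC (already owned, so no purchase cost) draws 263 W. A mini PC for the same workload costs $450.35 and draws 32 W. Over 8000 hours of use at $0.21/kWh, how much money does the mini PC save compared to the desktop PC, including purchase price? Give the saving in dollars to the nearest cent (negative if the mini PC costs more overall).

-$62.27

desktop PC: $0.00 + (263/1000) kW × 8000 h × $0.21 = $0.00 + $441.84 = $441.84
mini PC: $450.35 + (32/1000) kW × 8000 h × $0.21 = $450.35 + $53.76 = $504.11
Saving = $441.84 − $504.11 = −$62.27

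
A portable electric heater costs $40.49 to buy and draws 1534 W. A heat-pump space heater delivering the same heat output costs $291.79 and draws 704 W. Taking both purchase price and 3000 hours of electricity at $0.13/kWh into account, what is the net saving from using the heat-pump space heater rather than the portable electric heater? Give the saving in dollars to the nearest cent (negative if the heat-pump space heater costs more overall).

$72.40

portable electric heater: $40.49 + (1534/1000) kW × 3000 h × $0.13 = $40.49 + $598.26 = $638.75
heat-pump space heater: $291.79 + (704/1000) kW × 3000 h × $0.13 = $291.79 + $274.56 = $566.35
Saving = $638.75 − $566.35 = $72.4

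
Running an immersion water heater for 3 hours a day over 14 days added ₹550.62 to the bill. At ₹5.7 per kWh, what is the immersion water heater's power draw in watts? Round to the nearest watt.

2300 W

Energy = ₹550.62 ÷ ₹5.7/kWh = 96.6 kWh
Runtime = 3 h/day × 14 days = 42 h
Power = 96.6 kWh ÷ 42 h = 2.3 kW = 2300 W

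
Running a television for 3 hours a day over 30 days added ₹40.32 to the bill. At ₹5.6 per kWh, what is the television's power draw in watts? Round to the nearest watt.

80 W

Energy = ₹40.32 ÷ ₹5.6/kWh = 7.2 kWh
Runtime = 3 h/day × 30 days = 90 h
Power = 7.2 kWh ÷ 90 h = 0.08 kW = 80 W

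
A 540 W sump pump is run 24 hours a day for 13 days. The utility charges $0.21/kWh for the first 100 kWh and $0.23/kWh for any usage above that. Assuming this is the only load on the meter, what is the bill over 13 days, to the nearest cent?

$36.75

Runtime = 24 h × 13 = 312 h
Energy = 0.54 kW × 312 h = 168.48 kWh
Tier 1 (0–100 kWh): 100 × $0.21 = $21
Above 100 kWh: 68.48 × $0.23 = $15.7504
Bill = $36.75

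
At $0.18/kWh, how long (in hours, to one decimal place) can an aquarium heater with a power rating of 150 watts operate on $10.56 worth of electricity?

Energy available = $10.56 ÷ $0.18/kWh = 58.6667 kWh
Hours = 58.6667 kWh ÷ 0.15 kW = 391.1 h

391.1 h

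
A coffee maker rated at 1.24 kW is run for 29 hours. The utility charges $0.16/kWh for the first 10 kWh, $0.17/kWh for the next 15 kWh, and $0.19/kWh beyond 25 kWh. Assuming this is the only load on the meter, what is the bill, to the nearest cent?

Energy = 1.24 kW × 29 h = 35.96 kWh
Tier 1 (0–10 kWh): 10 × $0.16 = $1.6
Tier 2 (10–25 kWh): 15 × $0.17 = $2.55
Above 25 kWh: 10.96 × $0.19 = $2.0824
Bill = $6.23

$6.23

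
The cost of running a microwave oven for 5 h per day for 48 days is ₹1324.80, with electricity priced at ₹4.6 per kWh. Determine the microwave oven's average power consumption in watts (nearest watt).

Energy = ₹1324.80 ÷ ₹4.6/kWh = 288 kWh
Runtime = 5 h/day × 48 days = 240 h
Power = 288 kWh ÷ 240 h = 1.2 kW = 1200 W

1200 W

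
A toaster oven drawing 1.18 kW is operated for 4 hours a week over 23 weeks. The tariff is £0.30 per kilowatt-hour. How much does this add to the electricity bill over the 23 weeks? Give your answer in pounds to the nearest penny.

Runtime = 4 h/week × 23 weeks = 92 h
Energy = 1.18 kW × 92 h = 108.56 kWh
Cost = 108.56 kWh × £0.30/kWh = £32.57

£32.57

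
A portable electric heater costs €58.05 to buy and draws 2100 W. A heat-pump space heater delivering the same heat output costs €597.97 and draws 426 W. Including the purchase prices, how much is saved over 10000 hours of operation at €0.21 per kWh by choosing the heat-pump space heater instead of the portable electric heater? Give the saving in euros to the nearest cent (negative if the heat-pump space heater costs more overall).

€2975.48

portable electric heater: €58.05 + (2100/1000) kW × 10000 h × €0.21 = €58.05 + €4410 = €4468.05
heat-pump space heater: €597.97 + (426/1000) kW × 10000 h × €0.21 = €597.97 + €894.6 = €1492.57
Saving = €4468.05 − €1492.57 = €2975.48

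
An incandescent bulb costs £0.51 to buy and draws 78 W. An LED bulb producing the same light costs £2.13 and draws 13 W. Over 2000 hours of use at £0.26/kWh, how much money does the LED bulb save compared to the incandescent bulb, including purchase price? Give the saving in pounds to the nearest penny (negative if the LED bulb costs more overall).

incandescent bulb: £0.51 + (78/1000) kW × 2000 h × £0.26 = £0.51 + £40.56 = £41.07
LED bulb: £2.13 + (13/1000) kW × 2000 h × £0.26 = £2.13 + £6.76 = £8.89
Saving = £41.07 − £8.89 = £32.18

£32.18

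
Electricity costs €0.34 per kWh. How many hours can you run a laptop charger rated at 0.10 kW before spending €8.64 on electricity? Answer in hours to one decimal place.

254.1 h

Energy available = €8.64 ÷ €0.34/kWh = 25.4118 kWh
Hours = 25.4118 kWh ÷ 0.1 kW = 254.1 h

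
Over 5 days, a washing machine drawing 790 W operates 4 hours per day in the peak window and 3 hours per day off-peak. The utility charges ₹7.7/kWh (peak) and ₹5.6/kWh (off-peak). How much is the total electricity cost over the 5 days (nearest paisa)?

Peak energy = 0.79 kW × 4 h × 5 = 15.8 kWh
Off-peak energy = 0.79 kW × 3 h × 5 = 11.85 kWh
Cost = 15.8 × ₹7.7 + 11.85 × ₹5.6 = ₹121.66 + ₹66.36 = ₹188.02

₹188.02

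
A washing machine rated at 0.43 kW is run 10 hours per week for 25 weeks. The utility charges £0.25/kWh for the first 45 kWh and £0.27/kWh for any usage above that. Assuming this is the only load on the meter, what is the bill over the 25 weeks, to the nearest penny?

Runtime = 10 h/week × 25 weeks = 250 h
Energy = 0.43 kW × 250 h = 107.5 kWh
Tier 1 (0–45 kWh): 45 × £0.25 = £11.25
Above 45 kWh: 62.5 × £0.27 = £16.875
Bill = £28.13

£28.13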